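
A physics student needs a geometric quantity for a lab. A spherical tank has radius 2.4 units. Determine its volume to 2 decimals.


Shape: sphere
Radius r = 2.4 units
Formula: V = (4/3) * pi * r^3
r^3 = 13.824
(4/3) * 13.824 = 18.432
V = 18.432 * pi
V = 57.91
57.91 units^3


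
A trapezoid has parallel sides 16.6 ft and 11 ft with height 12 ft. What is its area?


Shape: trapezoid
Parallel sides a = 16.6 ft, b = 11 ft; Height h = 12 ft
Formula: A = (a + b) * h / 2
a + b = 16.6 + 11 = 27.6
A = 27.6 * 12 / 2
A = 331.2 / 2
A = 165.6
165.6 ft^2


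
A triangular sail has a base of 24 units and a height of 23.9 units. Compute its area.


Shape: triangle
Base b = 24 units, Height h = 23.9 units
Formula: A = (1/2) * b * h
A = 0.5 * 24 * 23.9
A = 0.5 * 573.6
A = 286.8
286.8 units^2


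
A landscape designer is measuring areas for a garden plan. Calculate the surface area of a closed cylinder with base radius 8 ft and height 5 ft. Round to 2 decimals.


Shape: closed cylinder
Radius r = 8 ft, Height h = 5 ft
Formula: SA = 2*pi*r^2 + 2*pi*r*h = 2*pi*r*(r + h)
r + h = 13
2 * r * (r + h) = 2 * 8 * 13 = 208
SA = 208 * pi
SA = 653.45
653.45 ft^2


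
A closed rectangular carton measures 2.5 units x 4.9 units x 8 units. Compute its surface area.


Shape: rectangular prism
l = 2.5 units, w = 4.9 units, h = 8 units
Formula: SA = 2(lw + lh + wh)
lw = 12.25, lh = 20, wh = 39.2
lw + lh + wh = 71.45
SA = 2 * 71.45
SA = 142.9
142.9 units^2


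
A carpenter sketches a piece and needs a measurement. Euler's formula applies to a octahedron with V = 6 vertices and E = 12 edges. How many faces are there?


Polyhedron: octahedron
Euler's formula for convex polyhedra: V - E + F = 2
Given: V = 6 vertices and E = 12 edges
Solve for F:
F = 2 + E - V = 2 + 12 - 6 = 8
8 faces


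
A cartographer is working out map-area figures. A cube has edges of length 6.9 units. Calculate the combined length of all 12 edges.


Shape: cube
Side s = 6.9 units
A cube has 12 edges, all equal.
Formula: total edge length = 12 * s
Total = 12 * 6.9
Total = 82.8
82.8 units


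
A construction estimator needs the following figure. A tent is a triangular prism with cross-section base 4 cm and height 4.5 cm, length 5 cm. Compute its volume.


Shape: triangular prism
Triangle base = 4 cm, triangle height = 4.5 cm, prism length L = 5 cm
Formula: V = (1/2 * b * h_tri) * L
Cross-section area = 0.5 * 4 * 4.5 = 9
V = 9 * 5
V = 45
45 cm^3


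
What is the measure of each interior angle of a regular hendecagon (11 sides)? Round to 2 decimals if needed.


Shape: regular hendecagon (11 sides)
Formula: interior angle = (n - 2) * 180 / n
(n - 2) = 9
(n - 2) * 180 = 1620
angle = 1620 / 11
angle = 147.27
147.27 degrees


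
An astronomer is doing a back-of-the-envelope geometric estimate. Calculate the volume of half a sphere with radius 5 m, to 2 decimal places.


Shape: hemisphere (half of a sphere)
Radius r = 5 m
Formula: V = (1/2) * (4/3) * pi * r^3 = (2/3) * pi * r^3
r^3 = 125
(2/3) * 125 = 83.333333
V = 83.333333 * pi
V = 261.8
261.8 m^3


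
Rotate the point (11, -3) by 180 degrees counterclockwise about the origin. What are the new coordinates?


Transformation: rotation about the origin
Original point: (11, -3)
Rule for 180 deg: (x, y) -> (-x, -y)
Apply: (11, -3) -> (-11, 3)
(-11, 3)


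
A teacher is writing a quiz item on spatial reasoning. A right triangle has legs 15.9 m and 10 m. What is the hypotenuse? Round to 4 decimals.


Shape: right triangle
Legs a = 15.9 m, b = 10 m
Formula: c = sqrt(a^2 + b^2)
a^2 = 252.81, b^2 = 100
a^2 + b^2 = 352.81
c = sqrt(352.81)
c = 18.7832
18.7832 m


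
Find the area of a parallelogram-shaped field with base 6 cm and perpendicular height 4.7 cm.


Shape: parallelogram
Base b = 6 cm, Height h = 4.7 cm
Formula: A = b * h
A = 6 * 4.7
A = 28.2
28.2 cm^2


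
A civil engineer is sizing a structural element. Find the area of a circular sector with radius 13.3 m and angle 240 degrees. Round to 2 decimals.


Shape: circular sector
Radius r = 13.3 m, Angle = 240 degrees
Formula: A = (angle/360) * pi * r^2
r^2 = 176.89
Fraction of circle = 240/360
A = (240/360) * pi * 176.89
A = 117.926667 * pi
A = 370.48
370.48 m^2


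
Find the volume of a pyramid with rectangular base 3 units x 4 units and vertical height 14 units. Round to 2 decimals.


Shape: rectangular pyramid
Base: 3 units x 4 units, Height h = 14 units
Formula: V = (1/3) * base_area * h
base_area = 3 * 4 = 12
base_area * h = 12 * 14 = 168
V = 168 / 3
V = 56
56 units^3


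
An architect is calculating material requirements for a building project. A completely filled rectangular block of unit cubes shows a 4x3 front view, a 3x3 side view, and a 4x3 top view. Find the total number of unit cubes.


Orthographic views of a solid rectangular block:
Front view 4 x 3 -> length = 4, height = 3
Side view 3 x 3 -> width = 3, height = 3 (consistent)
Top view 4 x 3 -> confirms length = 4, width = 3
The block is 4 x 3 x 3.
Total unit cubes = 4 * 3 * 3 = 36
36 unit cubes


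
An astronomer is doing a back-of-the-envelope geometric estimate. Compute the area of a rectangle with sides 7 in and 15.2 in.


Shape: rectangle
Length l = 7 in, Width w = 15.2 in
Formula: A = l * w
A = 7 * 15.2
A = 106.4
106.4 in^2


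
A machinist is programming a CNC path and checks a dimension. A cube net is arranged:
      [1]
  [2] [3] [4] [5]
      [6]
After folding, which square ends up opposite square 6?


Net: cross layout. Take square 3 as the base (bottom).
Fold the four squares in the horizontal row up around 3: 2 -> left, 4 -> right, 5 wraps to the top.
Fold 1 and 6 up from 3: 1 -> back, 6 -> front.
Opposite pairs are therefore: (1, 6), (2, 4), (3, 5).
Face 6 is opposite face 1.
face 1


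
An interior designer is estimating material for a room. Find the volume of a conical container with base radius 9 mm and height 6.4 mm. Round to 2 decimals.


Shape: cone
Radius r = 9 mm, Height h = 6.4 mm
Formula: V = (1/3) * pi * r^2 * h
r^2 = 81
pi * r^2 * h = pi * 81 * 6.4 = 518.4 * pi
V = 518.4 * pi / 3
V = 542.87
542.87 mm^3


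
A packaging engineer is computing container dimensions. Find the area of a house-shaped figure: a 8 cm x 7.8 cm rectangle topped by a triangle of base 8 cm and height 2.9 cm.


Composite shape: rectangle + triangle
Rectangle area = 8 * 7.8 = 62.4
Triangle area = 0.5 * 8 * 2.9 = 11.6
Total = 62.4 + 11.6
Total = 74
74 cm^2


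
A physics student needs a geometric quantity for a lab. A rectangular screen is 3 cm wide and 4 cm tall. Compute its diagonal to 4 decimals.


Shape: rectangle (diagonal via Pythagoras)
Sides: 3 cm and 4 cm
Formula: d = sqrt(l^2 + w^2)
l^2 = 9, w^2 = 16
l^2 + w^2 = 25
d = sqrt(25)
d = 5.0
5 cm


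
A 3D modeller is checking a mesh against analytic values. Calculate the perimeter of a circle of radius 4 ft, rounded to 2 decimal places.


Shape: circle
Radius r = 4 ft
Formula: C = 2 * pi * r
C = 2 * pi * 4
C = 8 * pi
C = 25.13
25.13 ft


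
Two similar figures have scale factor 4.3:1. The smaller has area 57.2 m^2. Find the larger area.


Linear scale factor k = 4.3
Original area = 57.2 m^2
Rule: under a linear scaling by k, areas scale by k^2.
k^2 = 4.3^2 = 18.49
New area = 57.2 * 18.49
New area = 1057.628
1057.628 m^2


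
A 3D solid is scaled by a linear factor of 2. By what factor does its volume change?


Linear scale factor k = 2
Rule: under a linear scaling by k, volumes scale by k^3.
k^3 = 2 * 2 * 2
k^3 = 4 * 2
k^3 = 8
Volume scales by a factor of 8.
8 (dimensionless)


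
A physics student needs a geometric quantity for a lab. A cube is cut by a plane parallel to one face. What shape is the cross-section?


Solid: cube
Cutting plane: parallel to one face
Visualize the intersection of the plane with the solid's surface.
The boundary of the cut region is a square.
square


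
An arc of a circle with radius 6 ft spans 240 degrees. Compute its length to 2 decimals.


Shape: circular arc
Radius r = 6 ft, Angle = 240 degrees
Formula: L = (angle/360) * 2 * pi * r
2 * pi * r = 12 * pi
L = (240/360) * 12 * pi
L = 8 * pi
L = 25.13
25.13 ft


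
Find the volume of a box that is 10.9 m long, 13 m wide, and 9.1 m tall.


Shape: rectangular prism
l = 10.9 m, w = 13 m, h = 9.1 m
Formula: V = l * w * h
V = 10.9 * 13 * 9.1
V = 141.7 * 9.1
V = 1289.47
1289.47 m^3


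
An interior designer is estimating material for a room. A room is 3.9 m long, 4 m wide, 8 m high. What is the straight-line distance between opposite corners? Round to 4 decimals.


Shape: rectangular box (space diagonal)
l = 3.9 m, w = 4 m, h = 8 m
Visualize: the diagonal of the base, then a right triangle with that diagonal and the height.
Formula: d = sqrt(l^2 + w^2 + h^2)
l^2 + w^2 + h^2 = 15.21 + 16 + 64 = 95.21
d = sqrt(95.21)
d = 9.7576
9.7576 m


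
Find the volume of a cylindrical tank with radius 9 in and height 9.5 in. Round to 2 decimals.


Shape: cylinder
Radius r = 9 in, Height h = 9.5 in
Formula: V = pi * r^2 * h
r^2 = 81
V = pi * 81 * 9.5
V = 769.5 * pi
V = 2417.46
2417.46 in^3


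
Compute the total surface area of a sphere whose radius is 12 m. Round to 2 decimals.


Shape: sphere
Radius r = 12 m
Formula: SA = 4 * pi * r^2
r^2 = 144
SA = 4 * pi * 144
SA = 576 * pi
SA = 1809.56
1809.56 m^2


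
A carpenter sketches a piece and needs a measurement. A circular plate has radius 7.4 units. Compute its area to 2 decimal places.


Shape: circle
Radius r = 7.4 units
Formula: A = pi * r^2
r^2 = 7.4^2 = 54.76
A = pi * 54.76
A = 172.03
172.03 units^2


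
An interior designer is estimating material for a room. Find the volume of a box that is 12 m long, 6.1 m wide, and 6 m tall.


Shape: rectangular prism
l = 12 m, w = 6.1 m, h = 6 m
Formula: V = l * w * h
V = 12 * 6.1 * 6
V = 73.2 * 6
V = 439.2
439.2 m^3


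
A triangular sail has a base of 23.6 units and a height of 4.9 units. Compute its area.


Shape: triangle
Base b = 23.6 units, Height h = 4.9 units
Formula: A = (1/2) * b * h
A = 0.5 * 23.6 * 4.9
A = 0.5 * 115.64
A = 57.82
57.82 units^2


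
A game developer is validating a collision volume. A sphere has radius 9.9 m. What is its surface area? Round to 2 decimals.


Shape: sphere
Radius r = 9.9 m
Formula: SA = 4 * pi * r^2
r^2 = 98.01
SA = 4 * pi * 98.01
SA = 392.04 * pi
SA = 1231.63
1231.63 m^2


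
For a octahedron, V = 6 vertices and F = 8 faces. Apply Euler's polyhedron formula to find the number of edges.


Polyhedron: octahedron
Euler's formula for convex polyhedra: V - E + F = 2
Given: V = 6 vertices and F = 8 faces
Solve for E:
E = V + F - 2 = 6 + 8 - 2 = 12
12 edges


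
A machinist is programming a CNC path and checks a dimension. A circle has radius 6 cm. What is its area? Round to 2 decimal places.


Shape: circle
Radius r = 6 cm
Formula: A = pi * r^2
r^2 = 6^2 = 36
A = pi * 36
A = 113.1
113.1 cm^2


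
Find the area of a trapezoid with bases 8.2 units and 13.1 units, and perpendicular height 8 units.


Shape: trapezoid
Parallel sides a = 8.2 units, b = 13.1 units; Height h = 8 units
Formula: A = (a + b) * h / 2
a + b = 8.2 + 13.1 = 21.3
A = 21.3 * 8 / 2
A = 170.4 / 2
A = 85.2
85.2 units^2


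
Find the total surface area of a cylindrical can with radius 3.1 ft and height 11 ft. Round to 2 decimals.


Shape: closed cylinder
Radius r = 3.1 ft, Height h = 11 ft
Formula: SA = 2*pi*r^2 + 2*pi*r*h = 2*pi*r*(r + h)
r + h = 14.1
2 * r * (r + h) = 2 * 3.1 * 14.1 = 87.42
SA = 87.42 * pi
SA = 274.64
274.64 ft^2


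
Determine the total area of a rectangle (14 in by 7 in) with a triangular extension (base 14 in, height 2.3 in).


Composite shape: rectangle + triangle
Rectangle area = 14 * 7 = 98
Triangle area = 0.5 * 14 * 2.3 = 16.1
Total = 98 + 16.1
Total = 114.1
114.1 in^2


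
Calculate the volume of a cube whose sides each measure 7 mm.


Shape: cube
Side s = 7 mm
Formula: V = s^3
V = 7 * 7 * 7
V = 49 * 7
V = 343
343 mm^3


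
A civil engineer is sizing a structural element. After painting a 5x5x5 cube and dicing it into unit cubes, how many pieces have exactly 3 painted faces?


Large cube: 5 x 5 x 5, cut into unit cubes.
Cubes with 3 painted faces are at the corners. A cube always has 8 corners.
Count = 8
8 unit cubes


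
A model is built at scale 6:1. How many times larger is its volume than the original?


Linear scale factor k = 6
Rule: under a linear scaling by k, volumes scale by k^3.
k^3 = 6 * 6 * 6
k^3 = 36 * 6
k^3 = 216
Volume scales by a factor of 216.
216 (dimensionless)


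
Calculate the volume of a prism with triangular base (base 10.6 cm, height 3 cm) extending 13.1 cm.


Shape: triangular prism
Triangle base = 10.6 cm, triangle height = 3 cm, prism length L = 13.1 cm
Formula: V = (1/2 * b * h_tri) * L
Cross-section area = 0.5 * 10.6 * 3 = 15.9
V = 15.9 * 13.1
V = 208.29
208.29 cm^3


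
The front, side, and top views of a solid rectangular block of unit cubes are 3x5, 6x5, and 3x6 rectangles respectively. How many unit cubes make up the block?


Orthographic views of a solid rectangular block:
Front view 3 x 5 -> length = 3, height = 5
Side view 6 x 5 -> width = 6, height = 5 (consistent)
Top view 3 x 6 -> confirms length = 3, width = 6
The block is 3 x 6 x 5.
Total unit cubes = 3 * 6 * 5 = 90
90 unit cubes


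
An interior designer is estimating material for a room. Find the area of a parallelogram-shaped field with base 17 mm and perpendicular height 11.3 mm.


Shape: parallelogram
Base b = 17 mm, Height h = 11.3 mm
Formula: A = b * h
A = 17 * 11.3
A = 192.1
192.1 mm^2


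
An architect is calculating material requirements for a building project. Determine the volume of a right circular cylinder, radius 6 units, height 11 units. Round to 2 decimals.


Shape: cylinder
Radius r = 6 units, Height h = 11 units
Formula: V = pi * r^2 * h
r^2 = 36
V = pi * 36 * 11
V = 396 * pi
V = 1244.07
1244.07 units^3


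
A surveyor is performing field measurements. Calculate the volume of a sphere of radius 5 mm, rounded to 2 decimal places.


Shape: sphere
Radius r = 5 mm
Formula: V = (4/3) * pi * r^3
r^3 = 125
(4/3) * 125 = 166.666667
V = 166.666667 * pi
V = 523.6
523.6 mm^3


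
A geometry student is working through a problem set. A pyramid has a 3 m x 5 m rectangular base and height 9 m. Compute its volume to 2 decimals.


Shape: rectangular pyramid
Base: 3 m x 5 m, Height h = 9 m
Formula: V = (1/3) * base_area * h
base_area = 3 * 5 = 15
base_area * h = 15 * 9 = 135
V = 135 / 3
V = 45
45 m^3


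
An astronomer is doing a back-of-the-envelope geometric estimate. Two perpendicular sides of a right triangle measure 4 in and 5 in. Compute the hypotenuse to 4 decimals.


Shape: right triangle
Legs a = 4 in, b = 5 in
Formula: c = sqrt(a^2 + b^2)
a^2 = 16, b^2 = 25
a^2 + b^2 = 41
c = sqrt(41)
c = 6.4031
6.4031 in


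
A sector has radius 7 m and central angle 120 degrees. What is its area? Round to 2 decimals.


Shape: circular sector
Radius r = 7 m, Angle = 120 degrees
Formula: A = (angle/360) * pi * r^2
r^2 = 49
Fraction of circle = 120/360
A = (120/360) * pi * 49
A = 16.333333 * pi
A = 51.31
51.31 m^2


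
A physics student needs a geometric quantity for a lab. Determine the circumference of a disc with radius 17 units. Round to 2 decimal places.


Shape: circle
Radius r = 17 units
Formula: C = 2 * pi * r
C = 2 * pi * 17
C = 34 * pi
C = 106.81
106.81 units


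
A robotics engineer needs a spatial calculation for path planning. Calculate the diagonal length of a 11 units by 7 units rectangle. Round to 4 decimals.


Shape: rectangle (diagonal via Pythagoras)
Sides: 11 units and 7 units
Formula: d = sqrt(l^2 + w^2)
l^2 = 121, w^2 = 49
l^2 + w^2 = 170
d = sqrt(170)
d = 13.0384
13.0384 units


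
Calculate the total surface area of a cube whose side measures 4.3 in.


Shape: cube
Side s = 4.3 in
A cube has 6 square faces.
Formula: SA = 6 * s^2
s^2 = 18.49
SA = 6 * 18.49
SA = 110.94
110.94 in^2


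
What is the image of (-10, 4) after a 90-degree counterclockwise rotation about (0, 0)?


Transformation: rotation about the origin
Original point: (-10, 4)
Rule for 90 deg counterclockwise: (x, y) -> (-y, x)
Apply: (-10, 4) -> (-4, -10)
(-4, -10)


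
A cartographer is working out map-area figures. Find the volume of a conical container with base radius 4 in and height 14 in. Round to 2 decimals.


Shape: cone
Radius r = 4 in, Height h = 14 in
Formula: V = (1/3) * pi * r^2 * h
r^2 = 16
pi * r^2 * h = pi * 16 * 14 = 224 * pi
V = 224 * pi / 3
V = 234.57
234.57 in^3


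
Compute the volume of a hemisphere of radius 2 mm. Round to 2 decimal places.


Shape: hemisphere (half of a sphere)
Radius r = 2 mm
Formula: V = (1/2) * (4/3) * pi * r^3 = (2/3) * pi * r^3
r^3 = 8
(2/3) * 8 = 5.333333
V = 5.333333 * pi
V = 16.76
16.76 mm^3


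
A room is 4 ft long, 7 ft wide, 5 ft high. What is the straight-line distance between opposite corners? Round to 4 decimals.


Shape: rectangular box (space diagonal)
l = 4 ft, w = 7 ft, h = 5 ft
Visualize: the diagonal of the base, then a right triangle with that diagonal and the height.
Formula: d = sqrt(l^2 + w^2 + h^2)
l^2 + w^2 + h^2 = 16 + 49 + 25 = 90
d = sqrt(90)
d = 9.4868
9.4868 ft


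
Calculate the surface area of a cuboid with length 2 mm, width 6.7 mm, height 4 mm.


Shape: rectangular prism
l = 2 mm, w = 6.7 mm, h = 4 mm
Formula: SA = 2(lw + lh + wh)
lw = 13.4, lh = 8, wh = 26.8
lw + lh + wh = 48.2
SA = 2 * 48.2
SA = 96.4
96.4 mm^2


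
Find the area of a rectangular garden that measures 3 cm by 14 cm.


Shape: rectangle
Length l = 3 cm, Width w = 14 cm
Formula: A = l * w
A = 3 * 14
A = 42
42 cm^2


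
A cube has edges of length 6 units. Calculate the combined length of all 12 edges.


Shape: cube
Side s = 6 units
A cube has 12 edges, all equal.
Formula: total edge length = 12 * s
Total = 12 * 6
Total = 72
72 units


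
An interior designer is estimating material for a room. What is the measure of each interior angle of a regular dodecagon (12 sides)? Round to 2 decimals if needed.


Shape: regular dodecagon (12 sides)
Formula: interior angle = (n - 2) * 180 / n
(n - 2) = 10
(n - 2) * 180 = 1800
angle = 1800 / 12
angle = 150
150 degrees


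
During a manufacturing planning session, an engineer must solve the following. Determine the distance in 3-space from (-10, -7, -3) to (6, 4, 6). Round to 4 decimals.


3D distance between two points
P1 = (-10, -7, -3), P2 = (6, 4, 6)
Formula: d = sqrt((x2-x1)^2 + (y2-y1)^2 + (z2-z1)^2)
dx = 6 - -10 = 16
dy = 4 - -7 = 11
dz = 6 - -3 = 9
dx^2 + dy^2 + dz^2 = 256 + 121 + 81 = 458
d = sqrt(458)
d = 21.4009
21.4009 units


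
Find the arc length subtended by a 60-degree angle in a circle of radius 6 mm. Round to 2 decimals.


Shape: circular arc
Radius r = 6 mm, Angle = 60 degrees
Formula: L = (angle/360) * 2 * pi * r
2 * pi * r = 12 * pi
L = (60/360) * 12 * pi
L = 2 * pi
L = 6.28
6.28 mm


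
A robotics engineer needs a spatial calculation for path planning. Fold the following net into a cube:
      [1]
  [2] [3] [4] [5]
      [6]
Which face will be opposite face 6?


Net: cross layout. Take square 3 as the base (bottom).
Fold the four squares in the horizontal row up around 3: 2 -> left, 4 -> right, 5 wraps to the top.
Fold 1 and 6 up from 3: 1 -> back, 6 -> front.
Opposite pairs are therefore: (1, 6), (2, 4), (3, 5).
Face 6 is opposite face 1.
face 1


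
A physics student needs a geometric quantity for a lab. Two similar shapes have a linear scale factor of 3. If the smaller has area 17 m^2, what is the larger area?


Linear scale factor k = 3
Original area = 17 m^2
Rule: under a linear scaling by k, areas scale by k^2.
k^2 = 3^2 = 9
New area = 17 * 9
New area = 153
153 m^2


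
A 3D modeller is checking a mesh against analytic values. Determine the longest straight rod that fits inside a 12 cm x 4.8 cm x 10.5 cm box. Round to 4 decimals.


Shape: rectangular box (space diagonal)
l = 12 cm, w = 4.8 cm, h = 10.5 cm
Visualize: the diagonal of the base, then a right triangle with that diagonal and the height.
Formula: d = sqrt(l^2 + w^2 + h^2)
l^2 + w^2 + h^2 = 144 + 23.04 + 110.25 = 277.29
d = sqrt(277.29)
d = 16.652
16.652 cm


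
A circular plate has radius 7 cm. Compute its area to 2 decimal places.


Shape: circle
Radius r = 7 cm
Formula: A = pi * r^2
r^2 = 7^2 = 49
A = pi * 49
A = 153.94
153.94 cm^2


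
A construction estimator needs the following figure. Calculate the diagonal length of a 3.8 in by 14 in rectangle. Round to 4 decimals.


Shape: rectangle (diagonal via Pythagoras)
Sides: 3.8 in and 14 in
Formula: d = sqrt(l^2 + w^2)
l^2 = 14.44, w^2 = 196
l^2 + w^2 = 210.44
d = sqrt(210.44)
d = 14.5066
14.5066 in


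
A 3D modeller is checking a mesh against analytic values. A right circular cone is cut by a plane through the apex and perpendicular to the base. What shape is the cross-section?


Solid: right circular cone
Cutting plane: through the apex and perpendicular to the base
Visualize the intersection of the plane with the solid's surface.
The boundary of the cut region is a isosceles triangle.
isosceles triangle


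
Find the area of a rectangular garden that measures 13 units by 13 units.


Shape: rectangle
Length l = 13 units, Width w = 13 units
Formula: A = l * w
A = 13 * 13
A = 169
169 units^2


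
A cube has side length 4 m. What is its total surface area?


Shape: cube
Side s = 4 m
A cube has 6 square faces.
Formula: SA = 6 * s^2
s^2 = 16
SA = 6 * 16
SA = 96
96 m^2


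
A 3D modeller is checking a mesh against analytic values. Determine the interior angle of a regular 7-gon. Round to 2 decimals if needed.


Shape: regular heptagon (7 sides)
Formula: interior angle = (n - 2) * 180 / n
(n - 2) = 5
(n - 2) * 180 = 900
angle = 900 / 7
angle = 128.57
128.57 degrees


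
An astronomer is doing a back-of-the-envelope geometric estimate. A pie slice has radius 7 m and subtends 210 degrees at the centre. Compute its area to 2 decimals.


Shape: circular sector
Radius r = 7 m, Angle = 210 degrees
Formula: A = (angle/360) * pi * r^2
r^2 = 49
Fraction of circle = 210/360
A = (210/360) * pi * 49
A = 28.583333 * pi
A = 89.8
89.8 m^2


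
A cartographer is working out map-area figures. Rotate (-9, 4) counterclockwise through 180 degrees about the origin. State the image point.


Transformation: rotation about the origin
Original point: (-9, 4)
Rule for 180 deg: (x, y) -> (-x, -y)
Apply: (-9, 4) -> (9, -4)
(9, -4)


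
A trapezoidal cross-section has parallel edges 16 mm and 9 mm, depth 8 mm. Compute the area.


Shape: trapezoid
Parallel sides a = 16 mm, b = 9 mm; Height h = 8 mm
Formula: A = (a + b) * h / 2
a + b = 16 + 9 = 25
A = 25 * 8 / 2
A = 200 / 2
A = 100
100 mm^2


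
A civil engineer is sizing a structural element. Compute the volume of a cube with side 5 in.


Shape: cube
Side s = 5 in
Formula: V = s^3
V = 5 * 5 * 5
V = 25 * 5
V = 125
125 in^3


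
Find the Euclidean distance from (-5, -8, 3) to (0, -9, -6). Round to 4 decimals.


3D distance between two points
P1 = (-5, -8, 3), P2 = (0, -9, -6)
Formula: d = sqrt((x2-x1)^2 + (y2-y1)^2 + (z2-z1)^2)
dx = 0 - -5 = 5
dy = -9 - -8 = -1
dz = -6 - 3 = -9
dx^2 + dy^2 + dz^2 = 25 + 1 + 81 = 107
d = sqrt(107)
d = 10.3441
10.3441 units


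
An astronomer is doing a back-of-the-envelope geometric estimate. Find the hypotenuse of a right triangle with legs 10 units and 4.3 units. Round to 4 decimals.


Shape: right triangle
Legs a = 10 units, b = 4.3 units
Formula: c = sqrt(a^2 + b^2)
a^2 = 100, b^2 = 18.49
a^2 + b^2 = 118.49
c = sqrt(118.49)
c = 10.8853
10.8853 units


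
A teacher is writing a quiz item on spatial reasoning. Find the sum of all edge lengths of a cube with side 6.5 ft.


Shape: cube
Side s = 6.5 ft
A cube has 12 edges, all equal.
Formula: total edge length = 12 * s
Total = 12 * 6.5
Total = 78
78 ft


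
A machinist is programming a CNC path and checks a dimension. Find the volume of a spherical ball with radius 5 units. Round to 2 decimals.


Shape: sphere
Radius r = 5 units
Formula: V = (4/3) * pi * r^3
r^3 = 125
(4/3) * 125 = 166.666667
V = 166.666667 * pi
V = 523.6
523.6 units^3


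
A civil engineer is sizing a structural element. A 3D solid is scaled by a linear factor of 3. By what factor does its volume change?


Linear scale factor k = 3
Rule: under a linear scaling by k, volumes scale by k^3.
k^3 = 3 * 3 * 3
k^3 = 9 * 3
k^3 = 27
Volume scales by a factor of 27.
27 (dimensionless)


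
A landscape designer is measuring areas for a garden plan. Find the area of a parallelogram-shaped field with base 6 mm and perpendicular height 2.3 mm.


Shape: parallelogram
Base b = 6 mm, Height h = 2.3 mm
Formula: A = b * h
A = 6 * 2.3
A = 13.8
13.8 mm^2


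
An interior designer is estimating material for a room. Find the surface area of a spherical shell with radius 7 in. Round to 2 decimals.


Shape: sphere
Radius r = 7 in
Formula: SA = 4 * pi * r^2
r^2 = 49
SA = 4 * pi * 49
SA = 196 * pi
SA = 615.75
615.75 in^2


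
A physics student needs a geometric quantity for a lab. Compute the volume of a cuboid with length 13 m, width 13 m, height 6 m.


Shape: rectangular prism
l = 13 m, w = 13 m, h = 6 m
Formula: V = l * w * h
V = 13 * 13 * 6
V = 169 * 6
V = 1014
1014 m^3


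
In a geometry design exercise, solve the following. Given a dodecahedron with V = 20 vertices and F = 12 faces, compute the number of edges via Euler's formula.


Polyhedron: dodecahedron
Euler's formula for convex polyhedra: V - E + F = 2
Given: V = 20 vertices and F = 12 faces
Solve for E:
E = V + F - 2 = 20 + 12 - 2 = 30
30 edges


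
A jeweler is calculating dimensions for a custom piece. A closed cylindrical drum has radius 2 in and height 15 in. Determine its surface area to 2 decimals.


Shape: closed cylinder
Radius r = 2 in, Height h = 15 in
Formula: SA = 2*pi*r^2 + 2*pi*r*h = 2*pi*r*(r + h)
r + h = 17
2 * r * (r + h) = 2 * 2 * 17 = 68
SA = 68 * pi
SA = 213.63
213.63 in^2


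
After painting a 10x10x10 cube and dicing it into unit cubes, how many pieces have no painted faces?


Large cube: 10 x 10 x 10, cut into unit cubes.
n = 10, so n - 2 = 8
Unpainted cubes form the interior (n - 2)^3 block.
(n - 2)^3 = 8^3 = 512
512 unit cubes


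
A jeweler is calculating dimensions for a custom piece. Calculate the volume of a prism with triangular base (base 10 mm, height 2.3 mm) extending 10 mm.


Shape: triangular prism
Triangle base = 10 mm, triangle height = 2.3 mm, prism length L = 10 mm
Formula: V = (1/2 * b * h_tri) * L
Cross-section area = 0.5 * 10 * 2.3 = 11.5
V = 11.5 * 10
V = 115
115 mm^3


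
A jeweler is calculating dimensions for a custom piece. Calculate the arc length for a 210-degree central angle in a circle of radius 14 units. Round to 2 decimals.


Shape: circular arc
Radius r = 14 units, Angle = 210 degrees
Formula: L = (angle/360) * 2 * pi * r
2 * pi * r = 28 * pi
L = (210/360) * 28 * pi
L = 16.333333 * pi
L = 51.31
51.31 units


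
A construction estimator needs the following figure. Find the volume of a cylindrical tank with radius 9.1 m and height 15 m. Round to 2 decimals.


Shape: cylinder
Radius r = 9.1 m, Height h = 15 m
Formula: V = pi * r^2 * h
r^2 = 82.81
V = pi * 82.81 * 15
V = 1242.15 * pi
V = 3902.33
3902.33 m^3


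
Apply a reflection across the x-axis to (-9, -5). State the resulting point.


Transformation: reflection
Original point: (-9, -5)
Rule for reflection over the x-axis: (x, y) -> (x, -y)
Apply: (-9, -5) -> (-9, 5)
(-9, 5)


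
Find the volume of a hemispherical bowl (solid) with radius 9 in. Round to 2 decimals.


Shape: hemisphere (half of a sphere)
Radius r = 9 in
Formula: V = (1/2) * (4/3) * pi * r^3 = (2/3) * pi * r^3
r^3 = 729
(2/3) * 729 = 486
V = 486 * pi
V = 1526.81
1526.81 in^3


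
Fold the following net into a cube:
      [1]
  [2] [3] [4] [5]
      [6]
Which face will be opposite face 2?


Net: cross layout. Take square 3 as the base (bottom).
Fold the four squares in the horizontal row up around 3: 2 -> left, 4 -> right, 5 wraps to the top.
Fold 1 and 6 up from 3: 1 -> back, 6 -> front.
Opposite pairs are therefore: (1, 6), (2, 4), (3, 5).
Face 2 is opposite face 4.
face 4


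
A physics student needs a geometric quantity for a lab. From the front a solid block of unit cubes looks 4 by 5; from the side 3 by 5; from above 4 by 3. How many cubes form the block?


Orthographic views of a solid rectangular block:
Front view 4 x 5 -> length = 4, height = 5
Side view 3 x 5 -> width = 3, height = 5 (consistent)
Top view 4 x 3 -> confirms length = 4, width = 3
The block is 4 x 3 x 5.
Total unit cubes = 4 * 3 * 5 = 60
60 unit cubes


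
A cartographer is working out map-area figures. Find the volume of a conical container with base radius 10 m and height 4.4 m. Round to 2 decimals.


Shape: cone
Radius r = 10 m, Height h = 4.4 m
Formula: V = (1/3) * pi * r^2 * h
r^2 = 100
pi * r^2 * h = pi * 100 * 4.4 = 440 * pi
V = 440 * pi / 3
V = 460.77
460.77 m^3


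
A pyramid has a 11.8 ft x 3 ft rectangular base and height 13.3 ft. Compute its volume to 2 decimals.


Shape: rectangular pyramid
Base: 11.8 ft x 3 ft, Height h = 13.3 ft
Formula: V = (1/3) * base_area * h
base_area = 11.8 * 3 = 35.4
base_area * h = 35.4 * 13.3 = 470.82
V = 470.82 / 3
V = 156.94
156.94 ft^3


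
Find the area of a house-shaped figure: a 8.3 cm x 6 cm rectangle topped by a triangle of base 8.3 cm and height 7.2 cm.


Composite shape: rectangle + triangle
Rectangle area = 8.3 * 6 = 49.8
Triangle area = 0.5 * 8.3 * 7.2 = 29.88
Total = 49.8 + 29.88
Total = 79.68
79.68 cm^2


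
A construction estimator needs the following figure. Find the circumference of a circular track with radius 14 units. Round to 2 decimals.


Shape: circle
Radius r = 14 units
Formula: C = 2 * pi * r
C = 2 * pi * 14
C = 28 * pi
C = 87.96
87.96 units


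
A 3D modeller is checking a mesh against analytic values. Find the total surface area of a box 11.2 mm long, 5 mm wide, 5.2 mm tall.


Shape: rectangular prism
l = 11.2 mm, w = 5 mm, h = 5.2 mm
Formula: SA = 2(lw + lh + wh)
lw = 56, lh = 58.24, wh = 26
lw + lh + wh = 140.24
SA = 2 * 140.24
SA = 280.48
280.48 mm^2


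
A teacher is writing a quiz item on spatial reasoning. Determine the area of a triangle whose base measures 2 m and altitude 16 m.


Shape: triangle
Base b = 2 m, Height h = 16 m
Formula: A = (1/2) * b * h
A = 0.5 * 2 * 16
A = 0.5 * 32
A = 16
16 m^2


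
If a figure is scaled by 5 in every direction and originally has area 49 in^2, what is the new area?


Linear scale factor k = 5
Original area = 49 in^2
Rule: under a linear scaling by k, areas scale by k^2.
k^2 = 5^2 = 25
New area = 49 * 25
New area = 1225
1225 in^2


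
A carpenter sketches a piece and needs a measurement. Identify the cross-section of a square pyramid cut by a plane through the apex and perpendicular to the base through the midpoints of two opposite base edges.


Solid: square pyramid
Cutting plane: through the apex and perpendicular to the base through the midpoints of two opposite base edges
Visualize the intersection of the plane with the solid's surface.
The boundary of the cut region is a isosceles triangle.
isosceles triangle


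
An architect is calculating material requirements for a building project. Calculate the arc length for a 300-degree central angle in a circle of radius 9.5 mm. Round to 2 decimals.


Shape: circular arc
Radius r = 9.5 mm, Angle = 300 degrees
Formula: L = (angle/360) * 2 * pi * r
2 * pi * r = 19 * pi
L = (300/360) * 19 * pi
L = 15.833333 * pi
L = 49.74
49.74 mm


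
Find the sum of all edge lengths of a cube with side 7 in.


Shape: cube
Side s = 7 in
A cube has 12 edges, all equal.
Formula: total edge length = 12 * s
Total = 12 * 7
Total = 84
84 in


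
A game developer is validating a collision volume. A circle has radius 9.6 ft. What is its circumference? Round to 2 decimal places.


Shape: circle
Radius r = 9.6 ft
Formula: C = 2 * pi * r
C = 2 * pi * 9.6
C = 19.2 * pi
C = 60.32
60.32 ft


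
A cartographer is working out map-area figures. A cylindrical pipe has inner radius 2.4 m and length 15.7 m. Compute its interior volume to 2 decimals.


Shape: cylinder
Radius r = 2.4 m, Height h = 15.7 m
Formula: V = pi * r^2 * h
r^2 = 5.76
V = pi * 5.76 * 15.7
V = 90.432 * pi
V = 284.1
284.1 m^3


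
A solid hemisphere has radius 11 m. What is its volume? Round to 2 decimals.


Shape: hemisphere (half of a sphere)
Radius r = 11 m
Formula: V = (1/2) * (4/3) * pi * r^3 = (2/3) * pi * r^3
r^3 = 1331
(2/3) * 1331 = 887.333333
V = 887.333333 * pi
V = 2787.64
2787.64 m^3


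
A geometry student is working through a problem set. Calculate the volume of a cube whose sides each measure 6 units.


Shape: cube
Side s = 6 units
Formula: V = s^3
V = 6 * 6 * 6
V = 36 * 6
V = 216
216 units^3


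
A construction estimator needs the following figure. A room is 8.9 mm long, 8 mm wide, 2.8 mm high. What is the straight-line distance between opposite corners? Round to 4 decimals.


Shape: rectangular box (space diagonal)
l = 8.9 mm, w = 8 mm, h = 2.8 mm
Visualize: the diagonal of the base, then a right triangle with that diagonal and the height.
Formula: d = sqrt(l^2 + w^2 + h^2)
l^2 + w^2 + h^2 = 79.21 + 64 + 7.84 = 151.05
d = sqrt(151.05)
d = 12.2902
12.2902 mm


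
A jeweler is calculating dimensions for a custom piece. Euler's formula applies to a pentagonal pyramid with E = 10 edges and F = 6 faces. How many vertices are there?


Polyhedron: pentagonal pyramid
Euler's formula for convex polyhedra: V - E + F = 2
Given: E = 10 edges and F = 6 faces
Solve for V:
V = 2 + E - F = 2 + 10 - 6 = 6
6 vertices


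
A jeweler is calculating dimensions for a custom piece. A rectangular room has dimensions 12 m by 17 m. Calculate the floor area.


Shape: rectangle
Length l = 12 m, Width w = 17 m
Formula: A = l * w
A = 12 * 17
A = 204
204 m^2


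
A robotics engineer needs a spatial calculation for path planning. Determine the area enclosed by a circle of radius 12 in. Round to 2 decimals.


Shape: circle
Radius r = 12 in
Formula: A = pi * r^2
r^2 = 12^2 = 144
A = pi * 144
A = 452.39
452.39 in^2


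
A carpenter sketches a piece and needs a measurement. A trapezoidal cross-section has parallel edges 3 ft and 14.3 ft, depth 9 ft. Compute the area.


Shape: trapezoid
Parallel sides a = 3 ft, b = 14.3 ft; Height h = 9 ft
Formula: A = (a + b) * h / 2
a + b = 3 + 14.3 = 17.3
A = 17.3 * 9 / 2
A = 155.7 / 2
A = 77.85
77.85 ft^2


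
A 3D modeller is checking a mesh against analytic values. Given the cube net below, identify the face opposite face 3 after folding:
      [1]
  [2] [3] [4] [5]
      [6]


Net: cross layout. Take square 3 as the base (bottom).
Fold the four squares in the horizontal row up around 3: 2 -> left, 4 -> right, 5 wraps to the top.
Fold 1 and 6 up from 3: 1 -> back, 6 -> front.
Opposite pairs are therefore: (1, 6), (2, 4), (3, 5).
Face 3 is opposite face 5.
face 5


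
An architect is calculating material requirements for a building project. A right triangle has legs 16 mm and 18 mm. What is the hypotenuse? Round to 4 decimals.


Shape: right triangle
Legs a = 16 mm, b = 18 mm
Formula: c = sqrt(a^2 + b^2)
a^2 = 256, b^2 = 324
a^2 + b^2 = 580
c = sqrt(580)
c = 24.0832
24.0832 mm


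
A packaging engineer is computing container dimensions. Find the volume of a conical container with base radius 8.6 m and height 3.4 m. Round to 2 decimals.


Shape: cone
Radius r = 8.6 m, Height h = 3.4 m
Formula: V = (1/3) * pi * r^2 * h
r^2 = 73.96
pi * r^2 * h = pi * 73.96 * 3.4 = 251.464 * pi
V = 251.464 * pi / 3
V = 263.33
263.33 m^3


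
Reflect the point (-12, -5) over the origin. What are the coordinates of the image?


Transformation: reflection
Original point: (-12, -5)
Rule for reflection through the origin: (x, y) -> (-x, -y)
Apply: (-12, -5) -> (12, 5)
(12, 5)


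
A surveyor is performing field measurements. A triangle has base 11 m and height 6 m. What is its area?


Shape: triangle
Base b = 11 m, Height h = 6 m
Formula: A = (1/2) * b * h
A = 0.5 * 11 * 6
A = 0.5 * 66
A = 33
33 m^2


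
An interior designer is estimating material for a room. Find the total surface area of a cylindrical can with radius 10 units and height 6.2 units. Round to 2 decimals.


Shape: closed cylinder
Radius r = 10 units, Height h = 6.2 units
Formula: SA = 2*pi*r^2 + 2*pi*r*h = 2*pi*r*(r + h)
r + h = 16.2
2 * r * (r + h) = 2 * 10 * 16.2 = 324
SA = 324 * pi
SA = 1017.88
1017.88 units^2


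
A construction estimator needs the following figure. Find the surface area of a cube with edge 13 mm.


Shape: cube
Side s = 13 mm
A cube has 6 square faces.
Formula: SA = 6 * s^2
s^2 = 169
SA = 6 * 169
SA = 1014
1014 mm^2


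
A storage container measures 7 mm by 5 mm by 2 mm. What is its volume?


Shape: rectangular prism
l = 7 mm, w = 5 mm, h = 2 mm
Formula: V = l * w * h
V = 7 * 5 * 2
V = 35 * 2
V = 70
70 mm^3


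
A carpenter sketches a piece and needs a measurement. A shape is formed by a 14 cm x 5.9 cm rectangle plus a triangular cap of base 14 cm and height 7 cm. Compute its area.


Composite shape: rectangle + triangle
Rectangle area = 14 * 5.9 = 82.6
Triangle area = 0.5 * 14 * 7 = 49
Total = 82.6 + 49
Total = 131.6
131.6 cm^2


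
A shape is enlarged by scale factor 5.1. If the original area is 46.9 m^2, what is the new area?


Linear scale factor k = 5.1
Original area = 46.9 m^2
Rule: under a linear scaling by k, areas scale by k^2.
k^2 = 5.1^2 = 26.01
New area = 46.9 * 26.01
New area = 1219.869
1219.869 m^2


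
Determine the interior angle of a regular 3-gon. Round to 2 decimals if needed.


Shape: regular triangle (3 sides)
Formula: interior angle = (n - 2) * 180 / n
(n - 2) = 1
(n - 2) * 180 = 180
angle = 180 / 3
angle = 60
60 degrees


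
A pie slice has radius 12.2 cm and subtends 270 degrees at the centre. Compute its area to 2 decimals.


Shape: circular sector
Radius r = 12.2 cm, Angle = 270 degrees
Formula: A = (angle/360) * pi * r^2
r^2 = 148.84
Fraction of circle = 270/360
A = (270/360) * pi * 148.84
A = 111.63 * pi
A = 350.7
350.7 cm^2


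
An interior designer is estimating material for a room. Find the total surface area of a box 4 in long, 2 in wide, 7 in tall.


Shape: rectangular prism
l = 4 in, w = 2 in, h = 7 in
Formula: SA = 2(lw + lh + wh)
lw = 8, lh = 28, wh = 14
lw + lh + wh = 50
SA = 2 * 50
SA = 100
100 in^2


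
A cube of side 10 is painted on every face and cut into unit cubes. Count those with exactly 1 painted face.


Large cube: 10 x 10 x 10, cut into unit cubes.
n = 10, so n - 2 = 8
Cubes with 1 painted face lie in the interior of each face.
A cube has 6 faces; each contributes (n - 2)^2 = 64 such cubes.
Count = 6 * 64 = 384
384 unit cubes


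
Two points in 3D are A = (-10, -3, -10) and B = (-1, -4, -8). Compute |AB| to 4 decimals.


3D distance between two points
P1 = (-10, -3, -10), P2 = (-1, -4, -8)
Formula: d = sqrt((x2-x1)^2 + (y2-y1)^2 + (z2-z1)^2)
dx = -1 - -10 = 9
dy = -4 - -3 = -1
dz = -8 - -10 = 2
dx^2 + dy^2 + dz^2 = 81 + 1 + 4 = 86
d = sqrt(86)
d = 9.2736
9.2736 units


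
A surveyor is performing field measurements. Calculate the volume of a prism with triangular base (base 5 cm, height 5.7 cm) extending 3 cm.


Shape: triangular prism
Triangle base = 5 cm, triangle height = 5.7 cm, prism length L = 3 cm
Formula: V = (1/2 * b * h_tri) * L
Cross-section area = 0.5 * 5 * 5.7 = 14.25
V = 14.25 * 3
V = 42.75
42.75 cm^3


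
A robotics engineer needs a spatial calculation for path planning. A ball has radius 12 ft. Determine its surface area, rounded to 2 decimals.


Shape: sphere
Radius r = 12 ft
Formula: SA = 4 * pi * r^2
r^2 = 144
SA = 4 * pi * 144
SA = 576 * pi
SA = 1809.56
1809.56 ft^2


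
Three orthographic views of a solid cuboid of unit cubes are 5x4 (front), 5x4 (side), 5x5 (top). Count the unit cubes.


Orthographic views of a solid rectangular block:
Front view 5 x 4 -> length = 5, height = 4
Side view 5 x 4 -> width = 5, height = 4 (consistent)
Top view 5 x 5 -> confirms length = 5, width = 5
The block is 5 x 5 x 4.
Total unit cubes = 5 * 5 * 4 = 100
100 unit cubes
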